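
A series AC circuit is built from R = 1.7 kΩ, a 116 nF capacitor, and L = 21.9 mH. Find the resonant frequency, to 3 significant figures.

ω₀ = 1/√(LC) = 1/√(0.0219 × 1.16e-07) = 19840 rad/s
f₀ = ω₀/(2π) = 3.16 kHz

3.16 kHz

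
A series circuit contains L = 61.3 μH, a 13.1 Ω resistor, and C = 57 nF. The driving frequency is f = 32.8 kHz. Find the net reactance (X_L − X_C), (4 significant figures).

-72.49 Ω

ω = 2πf = 206100 rad/s
X_L = ωL = 12.63 Ω
X_C = 1/(ωC) = 85.13 Ω
X = 12.63 − 85.13 = -72.49 Ω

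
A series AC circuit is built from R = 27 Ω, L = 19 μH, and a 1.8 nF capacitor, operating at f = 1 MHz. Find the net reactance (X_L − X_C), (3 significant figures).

31.0 Ω

ω = 2πf = 6.283e+06 rad/s
X_L = ωL = 119 Ω
X_C = 1/(ωC) = 88.4 Ω
X = 119 − 88.4 = 31.0 Ω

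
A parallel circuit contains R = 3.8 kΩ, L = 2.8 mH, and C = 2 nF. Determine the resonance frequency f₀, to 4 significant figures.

67.26 kHz

ω₀ = 1/√(LC) = 1/√(0.0028 × 2e-09) = 422600 rad/s
f₀ = ω₀/(2π) = 67.26 kHz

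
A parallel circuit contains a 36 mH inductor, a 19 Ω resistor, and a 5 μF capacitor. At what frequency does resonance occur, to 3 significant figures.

375 Hz

ω₀ = 1/√(LC) = 1/√(0.036 × 5e-06) = 2357 rad/s
f₀ = ω₀/(2π) = 375 Hz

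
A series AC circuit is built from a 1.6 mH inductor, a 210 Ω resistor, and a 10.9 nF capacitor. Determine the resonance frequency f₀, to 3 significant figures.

38.1 kHz

ω₀ = 1/√(LC) = 1/√(0.0016 × 1.09e-08) = 239500 rad/s
f₀ = ω₀/(2π) = 38.1 kHz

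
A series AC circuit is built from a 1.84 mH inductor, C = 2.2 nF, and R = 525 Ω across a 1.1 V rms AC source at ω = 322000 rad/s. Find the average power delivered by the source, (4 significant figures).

X_L = ωL = 592.5 Ω
X_C = 1/(ωC) = 1412 Ω
Net reactance X = X_L − X_C = -819.2 Ω
Z = 525.0 − j819.2 Ω
|Z| = √(525.0² + 819.2²) = 973.0 Ω
∠Z = arctan(-819.2/525.0) = -57.34°
I = V/|Z| = 1.131 mA
P = VI cos φ = 1.1 × 0.001131 × cos(-57.34°) = 671.1 μW

671.1 μW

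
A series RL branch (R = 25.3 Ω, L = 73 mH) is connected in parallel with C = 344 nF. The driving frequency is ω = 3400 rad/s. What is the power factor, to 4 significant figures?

0.1428

X_L = ωL = 248.2 Ω
X_C = 1/(ωC) = 855.0 Ω
Branch 1 (R+jX_L): Z₁ = 25.30 + j248.2 Ω, |Z₁| = 249.5 Ω
Branch 2 (−jX_C): Z₂ = −j855.0 Ω
Parallel: Z = Z₁Z₂/(Z₁+Z₂), |Z| = 351.2 Ω, ∠Z = 81.79°
cos φ = cos(81.79°) = 0.1428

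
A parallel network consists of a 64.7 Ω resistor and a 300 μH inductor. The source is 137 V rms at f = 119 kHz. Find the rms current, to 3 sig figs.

ω = 2πf = 747700 rad/s
X_L = ωL = 224 Ω
Parallel: admittances add. Y = 1/R + 1/(jωL)
Y = (0.0155 − j0.00446) S
|Y| = 0.0161 S → |Z| = 1/|Y| = 62.2 Ω, ∠Z = −∠Y = 16.1°
I = V/|Z| = 137/62.2 = 2.20 A

2.20 A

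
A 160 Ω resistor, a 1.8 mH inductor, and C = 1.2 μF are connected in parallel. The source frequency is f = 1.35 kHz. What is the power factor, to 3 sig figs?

ω = 2πf = 8482 rad/s
X_L = ωL = 15.3 Ω
X_C = 1/(ωC) = 98.2 Ω
Parallel: admittances add. Y = 1/R + 1/(jωL) + jωC
Y = (0.00625 − j0.0553) S
|Y| = 0.0557 S → |Z| = 1/|Y| = 18.0 Ω, ∠Z = −∠Y = 83.6°
cos φ = cos(83.6°) = 0.112

0.112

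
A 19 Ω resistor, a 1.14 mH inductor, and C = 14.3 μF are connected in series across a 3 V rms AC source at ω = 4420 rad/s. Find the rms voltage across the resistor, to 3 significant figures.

2.61 V

X_L = ωL = 5.04 Ω
X_C = 1/(ωC) = 15.8 Ω
Net reactance X = X_L − X_C = -10.8 Ω
Z = 19.0 − j10.8 Ω
|Z| = √(19.0² + 10.8²) = 21.8 Ω
I = V/|Z| = 137 mA
V_R = I·|Z_R| = 0.137 × 19.0 = 2.61 V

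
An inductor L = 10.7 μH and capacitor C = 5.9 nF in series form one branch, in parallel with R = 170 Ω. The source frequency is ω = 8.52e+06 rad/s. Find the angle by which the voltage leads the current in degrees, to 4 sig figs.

X_L = ωL = 91.16 Ω
X_C = 1/(ωC) = 19.89 Ω
Branch 1: Z₁ = R = 170.0 Ω
Branch 2 (series LC): Z₂ = j(X_L − X_C) = j71.27 Ω
Parallel: Z = Z₁Z₂/(Z₁+Z₂), |Z| = 65.73 Ω, ∠Z = 67.25°

67.25°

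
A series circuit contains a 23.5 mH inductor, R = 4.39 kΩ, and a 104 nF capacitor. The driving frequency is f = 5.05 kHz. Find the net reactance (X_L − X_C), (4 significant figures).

ω = 2πf = 31730 rad/s
X_L = ωL = 745.7 Ω
X_C = 1/(ωC) = 303.0 Ω
X = 745.7 − 303.0 = 442.6 Ω

442.6 Ω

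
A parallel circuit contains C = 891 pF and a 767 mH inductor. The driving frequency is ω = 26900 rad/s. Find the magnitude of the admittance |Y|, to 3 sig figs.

X_L = ωL = 20600 Ω
X_C = 1/(ωC) = 41700 Ω
Parallel: admittances add. Y = 1/(jωL) + jωC
Y = (0 − j2.45e-05) S
|Y| = 2.45e-05 S → |Z| = 1/|Y| = 40800 Ω, ∠Z = −∠Y = 90.0°

24.5 μS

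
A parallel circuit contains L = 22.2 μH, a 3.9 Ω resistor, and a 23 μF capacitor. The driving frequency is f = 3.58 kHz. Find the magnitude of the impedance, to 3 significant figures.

0.663 Ω

ω = 2πf = 22490 rad/s
X_L = ωL = 0.499 Ω
X_C = 1/(ωC) = 1.93 Ω
Parallel: admittances add. Y = 1/R + 1/(jωL) + jωC
Y = (0.256 − j1.49) S
|Y| = 1.51 S → |Z| = 1/|Y| = 0.663 Ω, ∠Z = −∠Y = 80.2°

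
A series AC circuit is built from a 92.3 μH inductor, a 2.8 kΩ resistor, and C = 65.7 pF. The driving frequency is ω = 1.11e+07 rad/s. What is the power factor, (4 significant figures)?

0.9924

X_L = ωL = 1025 Ω
X_C = 1/(ωC) = 1371 Ω
Net reactance X = X_L − X_C = -346.7 Ω
Z = 2800 − j346.7 Ω
|Z| = √(2800² + 346.7²) = 2821 Ω
∠Z = arctan(-346.7/2800) = -7.059°
cos φ = cos(-7.059°) = 0.9924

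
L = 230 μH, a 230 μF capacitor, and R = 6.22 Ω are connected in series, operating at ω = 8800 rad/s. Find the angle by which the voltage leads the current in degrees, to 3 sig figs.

X_L = ωL = 2.02 Ω
X_C = 1/(ωC) = 0.494 Ω
Net reactance X = X_L − X_C = 1.53 Ω
Z = 6.22 + j1.53 Ω
|Z| = √(6.22² + 1.53²) = 6.41 Ω
∠Z = arctan(1.53/6.22) = 13.8°

13.8°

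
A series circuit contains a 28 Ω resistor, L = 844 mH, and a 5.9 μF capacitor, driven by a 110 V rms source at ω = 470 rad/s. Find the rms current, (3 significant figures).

X_L = ωL = 397 Ω
X_C = 1/(ωC) = 361 Ω
Net reactance X = X_L − X_C = 36.1 Ω
Z = 28.0 + j36.1 Ω
|Z| = √(28.0² + 36.1²) = 45.7 Ω
I = V/|Z| = 110/45.7 = 2.41 A

2.41 A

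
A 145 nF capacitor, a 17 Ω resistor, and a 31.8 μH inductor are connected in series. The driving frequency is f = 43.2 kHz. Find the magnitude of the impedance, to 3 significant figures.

23.9 Ω

ω = 2πf = 271400 rad/s
X_L = ωL = 8.63 Ω
X_C = 1/(ωC) = 25.4 Ω
Net reactance X = X_L − X_C = -16.8 Ω
Z = 17.0 − j16.8 Ω
|Z| = √(17.0² + 16.8²) = 23.9 Ω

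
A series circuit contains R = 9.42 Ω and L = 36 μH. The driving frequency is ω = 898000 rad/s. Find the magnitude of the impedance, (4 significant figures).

33.67 Ω

X_L = ωL = 32.33 Ω
Z = 9.420 + j32.33 Ω
|Z| = √(9.420² + 32.33²) = 33.67 Ω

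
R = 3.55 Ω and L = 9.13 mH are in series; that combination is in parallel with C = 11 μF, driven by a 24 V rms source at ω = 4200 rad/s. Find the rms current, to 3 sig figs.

X_L = ωL = 38.3 Ω
X_C = 1/(ωC) = 21.6 Ω
Branch 1 (R+jX_L): Z₁ = 3.55 + j38.3 Ω, |Z₁| = 38.5 Ω
Branch 2 (−jX_C): Z₂ = −j21.6 Ω
Parallel: Z = Z₁Z₂/(Z₁+Z₂), |Z| = 48.8 Ω, ∠Z = -83.3°
I = V/|Z| = 24/48.8 = 492 mA

492 mA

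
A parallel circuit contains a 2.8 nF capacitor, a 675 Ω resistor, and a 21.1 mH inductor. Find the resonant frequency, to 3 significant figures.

20.7 kHz

ω₀ = 1/√(LC) = 1/√(0.0211 × 2.8e-09) = 130100 rad/s
f₀ = ω₀/(2π) = 20.7 kHz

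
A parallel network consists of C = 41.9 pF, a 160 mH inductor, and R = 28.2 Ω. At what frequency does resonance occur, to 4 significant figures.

61.47 kHz

ω₀ = 1/√(LC) = 1/√(0.16 × 4.19e-11) = 386200 rad/s
f₀ = ω₀/(2π) = 61.47 kHz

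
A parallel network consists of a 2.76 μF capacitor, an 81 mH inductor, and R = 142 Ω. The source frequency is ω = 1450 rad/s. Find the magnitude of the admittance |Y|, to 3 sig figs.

8.36 mS

X_L = ωL = 117 Ω
X_C = 1/(ωC) = 250 Ω
Parallel: admittances add. Y = 1/R + 1/(jωL) + jωC
Y = (0.00704 − j0.00451) S
|Y| = 0.00836 S → |Z| = 1/|Y| = 120 Ω, ∠Z = −∠Y = 32.6°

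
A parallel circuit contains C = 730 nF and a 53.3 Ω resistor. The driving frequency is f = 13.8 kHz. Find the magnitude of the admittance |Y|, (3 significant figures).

66.0 mS

ω = 2πf = 86710 rad/s
X_C = 1/(ωC) = 15.8 Ω
Parallel: admittances add. Y = 1/R + jωC
Y = (0.0188 + j0.0633) S
|Y| = 0.0660 S → |Z| = 1/|Y| = 15.1 Ω, ∠Z = −∠Y = -73.5°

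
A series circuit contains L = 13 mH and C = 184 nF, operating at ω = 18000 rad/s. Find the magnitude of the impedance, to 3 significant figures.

67.9 Ω

X_L = ωL = 234 Ω
X_C = 1/(ωC) = 302 Ω
Net reactance X = X_L − X_C = -67.9 Ω
Z = − j67.9 Ω
|Z| = √(0² + 67.9²) = 67.9 Ω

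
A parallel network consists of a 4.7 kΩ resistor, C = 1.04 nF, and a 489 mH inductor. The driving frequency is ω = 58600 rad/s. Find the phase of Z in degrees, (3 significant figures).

X_L = ωL = 28700 Ω
X_C = 1/(ωC) = 16400 Ω
Parallel: admittances add. Y = 1/R + 1/(jωL) + jωC
Y = (0.000213 + j2.6e-05) S
|Y| = 0.000214 S → |Z| = 1/|Y| = 4670 Ω, ∠Z = −∠Y = -6.98°

-6.98°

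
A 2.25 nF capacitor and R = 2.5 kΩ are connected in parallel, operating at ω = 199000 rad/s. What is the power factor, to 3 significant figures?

X_C = 1/(ωC) = 2230 Ω
Parallel: admittances add. Y = 1/R + jωC
Y = (0.000400 + j0.000448) S
|Y| = 0.000600 S → |Z| = 1/|Y| = 1670 Ω, ∠Z = −∠Y = -48.2°
cos φ = cos(-48.2°) = 0.666

0.666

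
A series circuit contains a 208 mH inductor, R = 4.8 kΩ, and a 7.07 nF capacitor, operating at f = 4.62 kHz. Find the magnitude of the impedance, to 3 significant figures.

4940 Ω

ω = 2πf = 29030 rad/s
X_L = ωL = 6040 Ω
X_C = 1/(ωC) = 4870 Ω
Net reactance X = X_L − X_C = 1170 Ω
Z = 4800 + j1170 Ω
|Z| = √(4800² + 1170²) = 4940 Ω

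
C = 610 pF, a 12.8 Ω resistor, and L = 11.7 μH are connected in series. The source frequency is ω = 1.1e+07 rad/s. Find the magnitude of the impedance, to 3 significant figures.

X_L = ωL = 129 Ω
X_C = 1/(ωC) = 149 Ω
Net reactance X = X_L − X_C = -20.3 Ω
Z = 12.8 − j20.3 Ω
|Z| = √(12.8² + 20.3²) = 24.0 Ω

24.0 Ω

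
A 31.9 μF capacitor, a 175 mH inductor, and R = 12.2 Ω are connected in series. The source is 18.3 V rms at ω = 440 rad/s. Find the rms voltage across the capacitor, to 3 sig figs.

X_L = ωL = 77.0 Ω
X_C = 1/(ωC) = 71.2 Ω
Net reactance X = X_L − X_C = 5.75 Ω
Z = 12.2 + j5.75 Ω
|Z| = √(12.2² + 5.75²) = 13.5 Ω
I = V/|Z| = 1.36 A
V_C = I·|Z_C| = 1.36 × 71.2 = 96.7 V

96.7 V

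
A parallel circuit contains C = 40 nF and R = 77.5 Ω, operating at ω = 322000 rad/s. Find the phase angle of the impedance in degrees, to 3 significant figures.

X_C = 1/(ωC) = 77.6 Ω
Parallel: admittances add. Y = 1/R + jωC
Y = (0.0129 + j0.0129) S
|Y| = 0.0182 S → |Z| = 1/|Y| = 54.9 Ω, ∠Z = −∠Y = -44.9°

-44.9°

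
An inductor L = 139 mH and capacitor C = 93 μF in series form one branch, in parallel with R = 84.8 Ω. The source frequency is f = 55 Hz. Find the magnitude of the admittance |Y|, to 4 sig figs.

60.27 mS

ω = 2πf = 345.6 rad/s
X_L = ωL = 48.03 Ω
X_C = 1/(ωC) = 31.12 Ω
Branch 1: Z₁ = R = 84.80 Ω
Branch 2 (series LC): Z₂ = j(X_L − X_C) = j16.92 Ω
Parallel: Z = Z₁Z₂/(Z₁+Z₂), |Z| = 16.59 Ω, ∠Z = 78.72°
|Y| = 1/|Z| = 60.27 mS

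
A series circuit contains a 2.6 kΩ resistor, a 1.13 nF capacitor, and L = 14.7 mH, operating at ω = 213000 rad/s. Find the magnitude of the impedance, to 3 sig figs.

X_L = ωL = 3130 Ω
X_C = 1/(ωC) = 4150 Ω
Net reactance X = X_L − X_C = -1020 Ω
Z = 2600 − j1020 Ω
|Z| = √(2600² + 1020²) = 2790 Ω

2790 Ω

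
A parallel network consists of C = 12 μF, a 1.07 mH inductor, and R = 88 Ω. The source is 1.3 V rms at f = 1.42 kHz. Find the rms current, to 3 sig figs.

15.1 mA

ω = 2πf = 8922 rad/s
X_L = ωL = 9.55 Ω
X_C = 1/(ωC) = 9.34 Ω
Parallel: admittances add. Y = 1/R + 1/(jωL) + jωC
Y = (0.0114 + j0.00232) S
|Y| = 0.0116 S → |Z| = 1/|Y| = 86.2 Ω, ∠Z = −∠Y = -11.5°
I = V/|Z| = 1.3/86.2 = 15.1 mA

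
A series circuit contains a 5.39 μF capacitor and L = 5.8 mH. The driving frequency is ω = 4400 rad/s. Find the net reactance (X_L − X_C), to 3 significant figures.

-16.6 Ω

X_L = ωL = 25.5 Ω
X_C = 1/(ωC) = 42.2 Ω
X = 25.5 − 42.2 = -16.6 Ω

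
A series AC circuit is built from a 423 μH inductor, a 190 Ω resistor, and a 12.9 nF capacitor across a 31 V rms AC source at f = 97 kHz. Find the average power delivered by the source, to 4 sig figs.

3.435 W

ω = 2πf = 609500 rad/s
X_L = ωL = 257.8 Ω
X_C = 1/(ωC) = 127.2 Ω
Net reactance X = X_L − X_C = 130.6 Ω
Z = 190.0 + j130.6 Ω
|Z| = √(190.0² + 130.6²) = 230.6 Ω
∠Z = arctan(130.6/190.0) = 34.51°
I = V/|Z| = 134.5 mA
P = VI cos φ = 31 × 0.1345 × cos(34.51°) = 3.435 W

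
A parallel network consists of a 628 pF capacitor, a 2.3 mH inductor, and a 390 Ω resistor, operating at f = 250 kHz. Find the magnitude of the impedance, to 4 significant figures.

ω = 2πf = 1.571e+06 rad/s
X_L = ωL = 3613 Ω
X_C = 1/(ωC) = 1014 Ω
Parallel: admittances add. Y = 1/R + 1/(jωL) + jωC
Y = (0.002564 + j0.0007097) S
|Y| = 0.002660 S → |Z| = 1/|Y| = 375.9 Ω, ∠Z = −∠Y = -15.47°

375.9 Ω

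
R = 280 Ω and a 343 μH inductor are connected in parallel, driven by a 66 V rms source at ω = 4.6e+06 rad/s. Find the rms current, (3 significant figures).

239 mA

X_L = ωL = 1580 Ω
Parallel: admittances add. Y = 1/R + 1/(jωL)
Y = (0.00357 − j0.000634) S
|Y| = 0.00363 S → |Z| = 1/|Y| = 276 Ω, ∠Z = −∠Y = 10.1°
I = V/|Z| = 66/276 = 239 mA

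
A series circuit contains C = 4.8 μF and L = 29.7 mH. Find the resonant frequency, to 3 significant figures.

ω₀ = 1/√(LC) = 1/√(0.0297 × 4.8e-06) = 2649 rad/s
f₀ = ω₀/(2π) = 422 Hz

422 Hz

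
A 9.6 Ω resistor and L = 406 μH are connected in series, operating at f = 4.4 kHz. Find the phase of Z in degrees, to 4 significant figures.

ω = 2πf = 27650 rad/s
X_L = ωL = 11.22 Ω
Z = 9.600 + j11.22 Ω
|Z| = √(9.600² + 11.22²) = 14.77 Ω
∠Z = arctan(11.22/9.600) = 49.46°

49.46°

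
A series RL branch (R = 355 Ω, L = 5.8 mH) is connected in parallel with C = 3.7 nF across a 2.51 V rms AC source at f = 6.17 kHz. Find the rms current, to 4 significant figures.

5.788 mA

ω = 2πf = 38770 rad/s
X_L = ωL = 224.9 Ω
X_C = 1/(ωC) = 6972 Ω
Branch 1 (R+jX_L): Z₁ = 355.0 + j224.9 Ω, |Z₁| = 420.2 Ω
Branch 2 (−jX_C): Z₂ = −j6972 Ω
Parallel: Z = Z₁Z₂/(Z₁+Z₂), |Z| = 433.6 Ω, ∠Z = 29.34°
I = V/|Z| = 2.51/433.6 = 5.788 mA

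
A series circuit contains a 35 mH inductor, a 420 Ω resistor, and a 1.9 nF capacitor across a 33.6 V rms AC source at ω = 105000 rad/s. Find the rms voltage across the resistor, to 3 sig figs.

10.1 V

X_L = ωL = 3680 Ω
X_C = 1/(ωC) = 5010 Ω
Net reactance X = X_L − X_C = -1340 Ω
Z = 420 − j1340 Ω
|Z| = √(420² + 1340²) = 1400 Ω
I = V/|Z| = 24.0 mA
V_R = I·|Z_R| = 0.0240 × 420 = 10.1 V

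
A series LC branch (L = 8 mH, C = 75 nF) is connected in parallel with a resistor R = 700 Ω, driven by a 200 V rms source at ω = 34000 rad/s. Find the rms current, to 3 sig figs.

1.69 A

X_L = ωL = 272 Ω
X_C = 1/(ωC) = 392 Ω
Branch 1: Z₁ = R = 700 Ω
Branch 2 (series LC): Z₂ = j(X_L − X_C) = −j120 Ω
Parallel: Z = Z₁Z₂/(Z₁+Z₂), |Z| = 118 Ω, ∠Z = -80.3°
I = V/|Z| = 200/118 = 1.69 A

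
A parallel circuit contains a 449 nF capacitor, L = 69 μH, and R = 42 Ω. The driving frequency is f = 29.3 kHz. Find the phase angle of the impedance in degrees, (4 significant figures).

-9.388°

ω = 2πf = 184100 rad/s
X_L = ωL = 12.70 Ω
X_C = 1/(ωC) = 12.10 Ω
Parallel: admittances add. Y = 1/R + 1/(jωL) + jωC
Y = (0.02381 + j0.003936) S
|Y| = 0.02413 S → |Z| = 1/|Y| = 41.44 Ω, ∠Z = −∠Y = -9.388°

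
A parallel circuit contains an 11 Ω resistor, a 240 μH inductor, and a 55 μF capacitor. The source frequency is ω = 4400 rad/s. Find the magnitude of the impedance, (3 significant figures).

X_L = ωL = 1.06 Ω
X_C = 1/(ωC) = 4.13 Ω
Parallel: admittances add. Y = 1/R + 1/(jωL) + jωC
Y = (0.0909 − j0.705) S
|Y| = 0.711 S → |Z| = 1/|Y| = 1.41 Ω, ∠Z = −∠Y = 82.7°

1.41 Ω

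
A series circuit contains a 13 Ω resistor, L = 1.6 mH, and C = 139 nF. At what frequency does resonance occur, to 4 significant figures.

ω₀ = 1/√(LC) = 1/√(0.0016 × 1.39e-07) = 67060 rad/s
f₀ = ω₀/(2π) = 10.67 kHz

10.67 kHz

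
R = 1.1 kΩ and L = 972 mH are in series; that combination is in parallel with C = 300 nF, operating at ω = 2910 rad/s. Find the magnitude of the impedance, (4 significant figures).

X_L = ωL = 2829 Ω
X_C = 1/(ωC) = 1145 Ω
Branch 1 (R+jX_L): Z₁ = 1100 + j2829 Ω, |Z₁| = 3035 Ω
Branch 2 (−jX_C): Z₂ = −j1145 Ω
Parallel: Z = Z₁Z₂/(Z₁+Z₂), |Z| = 1729 Ω, ∠Z = -78.08°

1729 Ω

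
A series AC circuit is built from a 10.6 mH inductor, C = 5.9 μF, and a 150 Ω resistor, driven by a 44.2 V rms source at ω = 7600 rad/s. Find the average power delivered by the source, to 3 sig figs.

11.3 W

X_L = ωL = 80.6 Ω
X_C = 1/(ωC) = 22.3 Ω
Net reactance X = X_L − X_C = 58.3 Ω
Z = 150 + j58.3 Ω
|Z| = √(150² + 58.3²) = 161 Ω
∠Z = arctan(58.3/150) = 21.2°
I = V/|Z| = 275 mA
P = VI cos φ = 44.2 × 0.275 × cos(21.2°) = 11.3 W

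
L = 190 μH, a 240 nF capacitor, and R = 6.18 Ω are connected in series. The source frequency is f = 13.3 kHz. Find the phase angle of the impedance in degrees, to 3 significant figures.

-79.7°

ω = 2πf = 83570 rad/s
X_L = ωL = 15.9 Ω
X_C = 1/(ωC) = 49.9 Ω
Net reactance X = X_L − X_C = -34.0 Ω
Z = 6.18 − j34.0 Ω
|Z| = √(6.18² + 34.0²) = 34.5 Ω
∠Z = arctan(-34.0/6.18) = -79.7°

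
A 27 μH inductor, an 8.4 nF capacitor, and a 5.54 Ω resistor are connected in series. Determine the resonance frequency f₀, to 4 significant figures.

334.2 kHz

ω₀ = 1/√(LC) = 1/√(2.7e-05 × 8.4e-09) = 2.1e+06 rad/s
f₀ = ω₀/(2π) = 334.2 kHz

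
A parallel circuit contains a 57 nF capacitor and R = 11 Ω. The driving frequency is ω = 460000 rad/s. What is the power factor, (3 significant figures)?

X_C = 1/(ωC) = 38.1 Ω
Parallel: admittances add. Y = 1/R + jωC
Y = (0.0909 + j0.0262) S
|Y| = 0.0946 S → |Z| = 1/|Y| = 10.6 Ω, ∠Z = −∠Y = -16.1°
cos φ = cos(-16.1°) = 0.961

0.961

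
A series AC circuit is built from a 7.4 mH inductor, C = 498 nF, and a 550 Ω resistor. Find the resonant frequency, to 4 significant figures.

ω₀ = 1/√(LC) = 1/√(0.0074 × 4.98e-07) = 16470 rad/s
f₀ = ω₀/(2π) = 2.622 kHz

2.622 kHz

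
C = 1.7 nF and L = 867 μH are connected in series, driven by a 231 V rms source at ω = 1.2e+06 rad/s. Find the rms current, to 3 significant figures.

X_L = ωL = 1040 Ω
X_C = 1/(ωC) = 490 Ω
Net reactance X = X_L − X_C = 550 Ω
Z = j550 Ω
|Z| = √(0² + 550²) = 550 Ω
I = V/|Z| = 231/550 = 420 mA

420 mA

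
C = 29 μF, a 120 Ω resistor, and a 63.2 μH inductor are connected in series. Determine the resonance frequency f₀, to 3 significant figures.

3.72 kHz

ω₀ = 1/√(LC) = 1/√(6.32e-05 × 2.9e-05) = 23360 rad/s
f₀ = ω₀/(2π) = 3.72 kHz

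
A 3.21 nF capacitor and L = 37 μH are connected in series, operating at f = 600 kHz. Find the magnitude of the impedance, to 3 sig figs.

ω = 2πf = 3.77e+06 rad/s
X_L = ωL = 139 Ω
X_C = 1/(ωC) = 82.6 Ω
Net reactance X = X_L − X_C = 56.9 Ω
Z = j56.9 Ω
|Z| = √(0² + 56.9²) = 56.9 Ω

56.9 Ω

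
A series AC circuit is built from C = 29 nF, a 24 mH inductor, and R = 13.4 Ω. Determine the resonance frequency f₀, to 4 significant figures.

ω₀ = 1/√(LC) = 1/√(0.024 × 2.9e-08) = 37900 rad/s
f₀ = ω₀/(2π) = 6.033 kHz

6.033 kHz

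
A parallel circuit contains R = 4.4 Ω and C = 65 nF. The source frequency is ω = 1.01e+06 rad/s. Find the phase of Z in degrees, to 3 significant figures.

X_C = 1/(ωC) = 15.2 Ω
Parallel: admittances add. Y = 1/R + jωC
Y = (0.227 + j0.0657) S
|Y| = 0.237 S → |Z| = 1/|Y| = 4.23 Ω, ∠Z = −∠Y = -16.1°

-16.1°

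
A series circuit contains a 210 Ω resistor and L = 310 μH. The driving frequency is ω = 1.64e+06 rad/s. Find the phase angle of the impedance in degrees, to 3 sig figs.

67.6°

X_L = ωL = 508 Ω
Z = 210 + j508 Ω
|Z| = √(210² + 508²) = 550 Ω
∠Z = arctan(508/210) = 67.6°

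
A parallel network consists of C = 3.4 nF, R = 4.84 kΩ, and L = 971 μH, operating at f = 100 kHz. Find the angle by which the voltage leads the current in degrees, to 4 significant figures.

ω = 2πf = 628300 rad/s
X_L = ωL = 610.1 Ω
X_C = 1/(ωC) = 468.1 Ω
Parallel: admittances add. Y = 1/R + 1/(jωL) + jωC
Y = (0.0002066 + j0.0004972) S
|Y| = 0.0005384 S → |Z| = 1/|Y| = 1857 Ω, ∠Z = −∠Y = -67.43°

-67.43°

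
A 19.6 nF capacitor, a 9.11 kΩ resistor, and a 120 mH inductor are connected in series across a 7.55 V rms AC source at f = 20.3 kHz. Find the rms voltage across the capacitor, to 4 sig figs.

0.1729 V

ω = 2πf = 127500 rad/s
X_L = ωL = 15310 Ω
X_C = 1/(ωC) = 400.0 Ω
Net reactance X = X_L − X_C = 14910 Ω
Z = 9110 + j14910 Ω
|Z| = √(9110² + 14910²) = 17470 Ω
I = V/|Z| = 432.2 μA
V_C = I·|Z_C| = 0.0004322 × 400.0 = 0.1729 V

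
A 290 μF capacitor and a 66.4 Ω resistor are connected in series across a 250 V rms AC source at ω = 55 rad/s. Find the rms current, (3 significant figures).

X_C = 1/(ωC) = 62.7 Ω
Z = 66.4 − j62.7 Ω
|Z| = √(66.4² + 62.7²) = 91.3 Ω
I = V/|Z| = 250/91.3 = 2.74 A

2.74 A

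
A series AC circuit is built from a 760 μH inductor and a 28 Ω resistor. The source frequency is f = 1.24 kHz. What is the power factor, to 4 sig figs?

ω = 2πf = 7791 rad/s
X_L = ωL = 5.921 Ω
Z = 28.00 + j5.921 Ω
|Z| = √(28.00² + 5.921²) = 28.62 Ω
∠Z = arctan(5.921/28.00) = 11.94°
cos φ = cos(11.94°) = 0.9784

0.9784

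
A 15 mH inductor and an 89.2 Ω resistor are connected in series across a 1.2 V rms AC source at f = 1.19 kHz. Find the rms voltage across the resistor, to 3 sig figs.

ω = 2πf = 7477 rad/s
X_L = ωL = 112 Ω
Z = 89.2 + j112 Ω
|Z| = √(89.2² + 112²) = 143 Ω
I = V/|Z| = 8.37 mA
V_R = I·|Z_R| = 0.00837 × 89.2 = 0.747 V

0.747 V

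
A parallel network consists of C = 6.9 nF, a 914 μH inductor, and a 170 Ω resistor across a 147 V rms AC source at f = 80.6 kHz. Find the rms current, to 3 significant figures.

887 mA

ω = 2πf = 506400 rad/s
X_L = ωL = 463 Ω
X_C = 1/(ωC) = 286 Ω
Parallel: admittances add. Y = 1/R + 1/(jωL) + jωC
Y = (0.00588 + j0.00133) S
|Y| = 0.00603 S → |Z| = 1/|Y| = 166 Ω, ∠Z = −∠Y = -12.8°
I = V/|Z| = 147/166 = 887 mA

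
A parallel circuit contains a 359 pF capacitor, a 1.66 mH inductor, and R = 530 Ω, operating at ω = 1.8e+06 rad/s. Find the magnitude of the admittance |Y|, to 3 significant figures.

X_L = ωL = 2990 Ω
X_C = 1/(ωC) = 1550 Ω
Parallel: admittances add. Y = 1/R + 1/(jωL) + jωC
Y = (0.00189 + j0.000312) S
|Y| = 0.00191 S → |Z| = 1/|Y| = 523 Ω, ∠Z = −∠Y = -9.38°

1.91 mS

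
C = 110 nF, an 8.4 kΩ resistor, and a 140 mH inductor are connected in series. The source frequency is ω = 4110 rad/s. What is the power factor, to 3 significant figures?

0.982

X_L = ωL = 575 Ω
X_C = 1/(ωC) = 2210 Ω
Net reactance X = X_L − X_C = -1640 Ω
Z = 8400 − j1640 Ω
|Z| = √(8400² + 1640²) = 8560 Ω
∠Z = arctan(-1640/8400) = -11.0°
cos φ = cos(-11.0°) = 0.982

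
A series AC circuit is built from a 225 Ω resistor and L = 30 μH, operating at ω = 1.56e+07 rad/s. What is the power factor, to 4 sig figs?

X_L = ωL = 468.0 Ω
Z = 225.0 + j468.0 Ω
|Z| = √(225.0² + 468.0²) = 519.3 Ω
∠Z = arctan(468.0/225.0) = 64.32°
cos φ = cos(64.32°) = 0.4333

0.4333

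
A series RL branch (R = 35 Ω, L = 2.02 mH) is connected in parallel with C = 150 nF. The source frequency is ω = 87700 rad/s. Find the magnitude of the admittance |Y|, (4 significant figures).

X_L = ωL = 177.2 Ω
X_C = 1/(ωC) = 76.02 Ω
Branch 1 (R+jX_L): Z₁ = 35.00 + j177.2 Ω, |Z₁| = 180.6 Ω
Branch 2 (−jX_C): Z₂ = −j76.02 Ω
Parallel: Z = Z₁Z₂/(Z₁+Z₂), |Z| = 128.3 Ω, ∠Z = -82.09°
|Y| = 1/|Z| = 7.796 mS

7.796 mS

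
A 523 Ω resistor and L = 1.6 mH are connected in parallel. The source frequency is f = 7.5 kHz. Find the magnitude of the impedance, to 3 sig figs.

ω = 2πf = 47120 rad/s
X_L = ωL = 75.4 Ω
Parallel: admittances add. Y = 1/R + 1/(jωL)
Y = (0.00191 − j0.0133) S
|Y| = 0.0134 S → |Z| = 1/|Y| = 74.6 Ω, ∠Z = −∠Y = 81.8°

74.6 Ω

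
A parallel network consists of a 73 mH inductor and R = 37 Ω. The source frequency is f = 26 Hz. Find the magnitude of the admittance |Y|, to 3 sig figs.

ω = 2πf = 163.4 rad/s
X_L = ωL = 11.9 Ω
Parallel: admittances add. Y = 1/R + 1/(jωL)
Y = (0.0270 − j0.0839) S
|Y| = 0.0881 S → |Z| = 1/|Y| = 11.4 Ω, ∠Z = −∠Y = 72.1°

88.1 mS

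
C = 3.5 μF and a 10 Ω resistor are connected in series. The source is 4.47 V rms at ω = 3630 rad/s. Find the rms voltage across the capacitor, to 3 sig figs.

4.43 V

X_C = 1/(ωC) = 78.7 Ω
Z = 10.0 − j78.7 Ω
|Z| = √(10.0² + 78.7²) = 79.3 Ω
I = V/|Z| = 56.3 mA
V_C = I·|Z_C| = 0.0563 × 78.7 = 4.43 V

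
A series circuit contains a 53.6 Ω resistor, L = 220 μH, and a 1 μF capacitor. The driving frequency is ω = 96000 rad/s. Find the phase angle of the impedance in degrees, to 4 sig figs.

X_L = ωL = 21.12 Ω
X_C = 1/(ωC) = 10.42 Ω
Net reactance X = X_L − X_C = 10.70 Ω
Z = 53.60 + j10.70 Ω
|Z| = √(53.60² + 10.70²) = 54.66 Ω
∠Z = arctan(10.70/53.60) = 11.29°

11.29°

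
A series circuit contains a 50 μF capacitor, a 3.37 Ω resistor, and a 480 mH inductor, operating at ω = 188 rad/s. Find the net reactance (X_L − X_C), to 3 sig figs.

-16.1 Ω

X_L = ωL = 90.2 Ω
X_C = 1/(ωC) = 106 Ω
X = 90.2 − 106 = -16.1 Ω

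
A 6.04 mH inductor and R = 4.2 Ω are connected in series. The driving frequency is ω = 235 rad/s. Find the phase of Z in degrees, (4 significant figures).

18.67°

X_L = ωL = 1.419 Ω
Z = 4.200 + j1.419 Ω
|Z| = √(4.200² + 1.419²) = 4.433 Ω
∠Z = arctan(1.419/4.200) = 18.67°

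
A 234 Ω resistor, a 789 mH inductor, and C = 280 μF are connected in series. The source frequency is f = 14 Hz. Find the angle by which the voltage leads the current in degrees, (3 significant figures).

ω = 2πf = 87.96 rad/s
X_L = ωL = 69.4 Ω
X_C = 1/(ωC) = 40.6 Ω
Net reactance X = X_L − X_C = 28.8 Ω
Z = 234 + j28.8 Ω
|Z| = √(234² + 28.8²) = 236 Ω
∠Z = arctan(28.8/234) = 7.02°

7.02°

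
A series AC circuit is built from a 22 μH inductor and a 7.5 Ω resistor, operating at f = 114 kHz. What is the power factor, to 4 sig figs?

ω = 2πf = 716300 rad/s
X_L = ωL = 15.76 Ω
Z = 7.500 + j15.76 Ω
|Z| = √(7.500² + 15.76²) = 17.45 Ω
∠Z = arctan(15.76/7.500) = 64.55°
cos φ = cos(64.55°) = 0.4298

0.4298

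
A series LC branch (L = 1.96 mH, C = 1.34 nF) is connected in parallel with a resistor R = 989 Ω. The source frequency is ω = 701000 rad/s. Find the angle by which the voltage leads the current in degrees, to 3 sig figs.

72.6°

X_L = ωL = 1370 Ω
X_C = 1/(ωC) = 1060 Ω
Branch 1: Z₁ = R = 989 Ω
Branch 2 (series LC): Z₂ = j(X_L − X_C) = j309 Ω
Parallel: Z = Z₁Z₂/(Z₁+Z₂), |Z| = 295 Ω, ∠Z = 72.6°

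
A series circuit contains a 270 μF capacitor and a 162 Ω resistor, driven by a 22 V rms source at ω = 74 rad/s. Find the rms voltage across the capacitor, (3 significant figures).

6.49 V

X_C = 1/(ωC) = 50.1 Ω
Z = 162 − j50.1 Ω
|Z| = √(162² + 50.1²) = 170 Ω
I = V/|Z| = 130 mA
V_C = I·|Z_C| = 0.130 × 50.1 = 6.49 V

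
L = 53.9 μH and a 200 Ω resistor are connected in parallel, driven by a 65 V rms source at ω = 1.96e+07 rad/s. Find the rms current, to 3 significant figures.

331 mA

X_L = ωL = 1060 Ω
Parallel: admittances add. Y = 1/R + 1/(jωL)
Y = (0.00500 − j0.000947) S
|Y| = 0.00509 S → |Z| = 1/|Y| = 197 Ω, ∠Z = −∠Y = 10.7°
I = V/|Z| = 65/197 = 331 mA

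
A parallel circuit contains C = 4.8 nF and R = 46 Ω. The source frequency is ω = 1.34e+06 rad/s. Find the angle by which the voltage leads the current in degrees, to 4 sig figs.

-16.48°

X_C = 1/(ωC) = 155.5 Ω
Parallel: admittances add. Y = 1/R + jωC
Y = (0.02174 + j0.006432) S
|Y| = 0.02267 S → |Z| = 1/|Y| = 44.11 Ω, ∠Z = −∠Y = -16.48°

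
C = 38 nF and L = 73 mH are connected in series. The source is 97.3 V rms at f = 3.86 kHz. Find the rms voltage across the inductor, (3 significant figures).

ω = 2πf = 24250 rad/s
X_L = ωL = 1770 Ω
X_C = 1/(ωC) = 1090 Ω
Net reactance X = X_L − X_C = 685 Ω
Z = j685 Ω
|Z| = √(0² + 685²) = 685 Ω
I = V/|Z| = 142 mA
V_L = I·|Z_L| = 0.142 × 1770 = 251 V

251 V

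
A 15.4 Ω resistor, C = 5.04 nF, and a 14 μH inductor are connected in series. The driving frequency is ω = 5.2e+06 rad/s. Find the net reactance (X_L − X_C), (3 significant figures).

X_L = ωL = 72.8 Ω
X_C = 1/(ωC) = 38.2 Ω
X = 72.8 − 38.2 = 34.6 Ω

34.6 Ω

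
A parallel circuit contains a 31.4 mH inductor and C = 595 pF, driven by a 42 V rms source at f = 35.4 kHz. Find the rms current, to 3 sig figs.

455 μA

ω = 2πf = 222400 rad/s
X_L = ωL = 6980 Ω
X_C = 1/(ωC) = 7560 Ω
Parallel: admittances add. Y = 1/(jωL) + jωC
Y = (0 − j1.08e-05) S
|Y| = 1.08e-05 S → |Z| = 1/|Y| = 92300 Ω, ∠Z = −∠Y = 90.0°
I = V/|Z| = 42/92300 = 455 μA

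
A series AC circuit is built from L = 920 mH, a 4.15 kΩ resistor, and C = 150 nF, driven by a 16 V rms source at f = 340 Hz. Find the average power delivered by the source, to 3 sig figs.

57.2 mW

ω = 2πf = 2136 rad/s
X_L = ωL = 1970 Ω
X_C = 1/(ωC) = 3120 Ω
Net reactance X = X_L − X_C = -1160 Ω
Z = 4150 − j1160 Ω
|Z| = √(4150² + 1160²) = 4310 Ω
∠Z = arctan(-1160/4150) = -15.6°
I = V/|Z| = 3.71 mA
P = VI cos φ = 16 × 0.00371 × cos(-15.6°) = 57.2 mW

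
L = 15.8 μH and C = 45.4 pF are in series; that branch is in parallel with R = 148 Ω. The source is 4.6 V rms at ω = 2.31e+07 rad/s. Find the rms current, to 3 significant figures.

X_L = ωL = 365 Ω
X_C = 1/(ωC) = 954 Ω
Branch 1: Z₁ = R = 148 Ω
Branch 2 (series LC): Z₂ = j(X_L − X_C) = −j589 Ω
Parallel: Z = Z₁Z₂/(Z₁+Z₂), |Z| = 144 Ω, ∠Z = -14.1°
I = V/|Z| = 4.6/144 = 32.0 mA

32.0 mA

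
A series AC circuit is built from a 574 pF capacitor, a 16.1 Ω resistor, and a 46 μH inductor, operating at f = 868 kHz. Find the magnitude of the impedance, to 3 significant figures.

70.4 Ω

ω = 2πf = 5.454e+06 rad/s
X_L = ωL = 251 Ω
X_C = 1/(ωC) = 319 Ω
Net reactance X = X_L − X_C = -68.6 Ω
Z = 16.1 − j68.6 Ω
|Z| = √(16.1² + 68.6²) = 70.4 Ω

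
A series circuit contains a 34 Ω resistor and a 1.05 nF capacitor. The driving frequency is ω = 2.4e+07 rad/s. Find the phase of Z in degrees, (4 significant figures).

X_C = 1/(ωC) = 39.68 Ω
Z = 34.00 − j39.68 Ω
|Z| = √(34.00² + 39.68²) = 52.26 Ω
∠Z = arctan(-39.68/34.00) = -49.41°

-49.41°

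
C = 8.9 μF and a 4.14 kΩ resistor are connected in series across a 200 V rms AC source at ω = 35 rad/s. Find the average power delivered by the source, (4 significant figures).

X_C = 1/(ωC) = 3210 Ω
Z = 4140 − j3210 Ω
|Z| = √(4140² + 3210²) = 5239 Ω
∠Z = arctan(-3210/4140) = -37.79°
I = V/|Z| = 38.18 mA
P = VI cos φ = 200 × 0.03818 × cos(-37.79°) = 6.034 W

6.034 W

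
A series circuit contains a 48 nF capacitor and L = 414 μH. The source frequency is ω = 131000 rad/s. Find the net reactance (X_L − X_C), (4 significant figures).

-104.8 Ω

X_L = ωL = 54.23 Ω
X_C = 1/(ωC) = 159.0 Ω
X = 54.23 − 159.0 = -104.8 Ω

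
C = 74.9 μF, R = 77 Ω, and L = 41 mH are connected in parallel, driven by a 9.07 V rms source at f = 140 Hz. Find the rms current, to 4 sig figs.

365.6 mA

ω = 2πf = 879.6 rad/s
X_L = ωL = 36.07 Ω
X_C = 1/(ωC) = 15.18 Ω
Parallel: admittances add. Y = 1/R + 1/(jωL) + jωC
Y = (0.01299 + j0.03816) S
|Y| = 0.04031 S → |Z| = 1/|Y| = 24.81 Ω, ∠Z = −∠Y = -71.20°
I = V/|Z| = 9.07/24.81 = 365.6 mA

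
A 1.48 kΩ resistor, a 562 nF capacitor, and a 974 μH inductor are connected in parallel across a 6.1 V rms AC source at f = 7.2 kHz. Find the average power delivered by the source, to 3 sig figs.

25.1 mW

ω = 2πf = 45240 rad/s
X_L = ωL = 44.1 Ω
X_C = 1/(ωC) = 39.3 Ω
Parallel: admittances add. Y = 1/R + 1/(jωL) + jωC
Y = (0.000676 + j0.00273) S
|Y| = 0.00281 S → |Z| = 1/|Y| = 356 Ω, ∠Z = −∠Y = -76.1°
I = V/|Z| = 17.2 mA
P = VI cos φ = 6.1 × 0.0172 × cos(-76.1°) = 25.1 mW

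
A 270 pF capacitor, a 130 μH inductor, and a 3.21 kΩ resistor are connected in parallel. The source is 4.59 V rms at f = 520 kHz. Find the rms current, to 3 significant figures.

6.91 mA

ω = 2πf = 3.267e+06 rad/s
X_L = ωL = 425 Ω
X_C = 1/(ωC) = 1130 Ω
Parallel: admittances add. Y = 1/R + 1/(jωL) + jωC
Y = (0.000312 − j0.00147) S
|Y| = 0.00150 S → |Z| = 1/|Y| = 665 Ω, ∠Z = −∠Y = 78.1°
I = V/|Z| = 4.59/665 = 6.91 mA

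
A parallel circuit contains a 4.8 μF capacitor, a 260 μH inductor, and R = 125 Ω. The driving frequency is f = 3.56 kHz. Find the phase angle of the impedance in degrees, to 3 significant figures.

ω = 2πf = 22370 rad/s
X_L = ωL = 5.82 Ω
X_C = 1/(ωC) = 9.31 Ω
Parallel: admittances add. Y = 1/R + 1/(jωL) + jωC
Y = (0.00800 − j0.0646) S
|Y| = 0.0651 S → |Z| = 1/|Y| = 15.4 Ω, ∠Z = −∠Y = 82.9°

82.9°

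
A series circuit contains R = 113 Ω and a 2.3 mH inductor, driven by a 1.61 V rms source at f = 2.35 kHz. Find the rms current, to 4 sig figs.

13.64 mA

ω = 2πf = 14770 rad/s
X_L = ωL = 33.96 Ω
Z = 113.0 + j33.96 Ω
|Z| = √(113.0² + 33.96²) = 118.0 Ω
I = V/|Z| = 1.61/118.0 = 13.64 mA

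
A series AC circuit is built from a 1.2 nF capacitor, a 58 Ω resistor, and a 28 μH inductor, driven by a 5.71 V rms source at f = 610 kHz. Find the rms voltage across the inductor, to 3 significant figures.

4.92 V

ω = 2πf = 3.833e+06 rad/s
X_L = ωL = 107 Ω
X_C = 1/(ωC) = 217 Ω
Net reactance X = X_L − X_C = -110 Ω
Z = 58.0 − j110 Ω
|Z| = √(58.0² + 110²) = 124 Ω
I = V/|Z| = 45.9 mA
V_L = I·|Z_L| = 0.0459 × 107 = 4.92 V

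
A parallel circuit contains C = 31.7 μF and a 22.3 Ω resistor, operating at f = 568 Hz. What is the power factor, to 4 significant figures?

0.3685

ω = 2πf = 3569 rad/s
X_C = 1/(ωC) = 8.839 Ω
Parallel: admittances add. Y = 1/R + jωC
Y = (0.04484 + j0.1131) S
|Y| = 0.1217 S → |Z| = 1/|Y| = 8.217 Ω, ∠Z = −∠Y = -68.38°
cos φ = cos(-68.38°) = 0.3685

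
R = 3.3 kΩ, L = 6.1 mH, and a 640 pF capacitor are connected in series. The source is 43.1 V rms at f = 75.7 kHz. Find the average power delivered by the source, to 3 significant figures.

555 mW

ω = 2πf = 475600 rad/s
X_L = ωL = 2900 Ω
X_C = 1/(ωC) = 3290 Ω
Net reactance X = X_L − X_C = -384 Ω
Z = 3300 − j384 Ω
|Z| = √(3300² + 384²) = 3320 Ω
∠Z = arctan(-384/3300) = -6.63°
I = V/|Z| = 13.0 mA
P = VI cos φ = 43.1 × 0.0130 × cos(-6.63°) = 555 mW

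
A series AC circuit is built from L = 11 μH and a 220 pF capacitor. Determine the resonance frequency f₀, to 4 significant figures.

3.235 MHz

ω₀ = 1/√(LC) = 1/√(1.1e-05 × 2.2e-10) = 2.033e+07 rad/s
f₀ = ω₀/(2π) = 3.235 MHz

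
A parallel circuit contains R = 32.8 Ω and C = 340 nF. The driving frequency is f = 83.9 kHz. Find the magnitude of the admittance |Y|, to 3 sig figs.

ω = 2πf = 527200 rad/s
X_C = 1/(ωC) = 5.58 Ω
Parallel: admittances add. Y = 1/R + jωC
Y = (0.0305 + j0.179) S
|Y| = 0.182 S → |Z| = 1/|Y| = 5.50 Ω, ∠Z = −∠Y = -80.3°

182 mS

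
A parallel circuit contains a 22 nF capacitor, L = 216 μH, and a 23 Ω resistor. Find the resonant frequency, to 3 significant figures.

ω₀ = 1/√(LC) = 1/√(0.000216 × 2.2e-08) = 458700 rad/s
f₀ = ω₀/(2π) = 73.0 kHz

73.0 kHz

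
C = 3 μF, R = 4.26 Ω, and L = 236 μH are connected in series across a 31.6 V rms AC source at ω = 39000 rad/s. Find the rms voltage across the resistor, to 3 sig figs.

31.2 V

X_L = ωL = 9.20 Ω
X_C = 1/(ωC) = 8.55 Ω
Net reactance X = X_L − X_C = 0.657 Ω
Z = 4.26 + j0.657 Ω
|Z| = √(4.26² + 0.657²) = 4.31 Ω
I = V/|Z| = 7.33 A
V_R = I·|Z_R| = 7.33 × 4.26 = 31.2 V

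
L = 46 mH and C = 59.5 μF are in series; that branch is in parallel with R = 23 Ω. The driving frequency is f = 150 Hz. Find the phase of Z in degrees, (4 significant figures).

42.03°

ω = 2πf = 942.5 rad/s
X_L = ωL = 43.35 Ω
X_C = 1/(ωC) = 17.83 Ω
Branch 1: Z₁ = R = 23.00 Ω
Branch 2 (series LC): Z₂ = j(X_L − X_C) = j25.52 Ω
Parallel: Z = Z₁Z₂/(Z₁+Z₂), |Z| = 17.09 Ω, ∠Z = 42.03°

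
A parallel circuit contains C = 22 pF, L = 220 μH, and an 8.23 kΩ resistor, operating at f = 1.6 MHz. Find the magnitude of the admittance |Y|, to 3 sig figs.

ω = 2πf = 1.005e+07 rad/s
X_L = ωL = 2210 Ω
X_C = 1/(ωC) = 4520 Ω
Parallel: admittances add. Y = 1/R + 1/(jωL) + jωC
Y = (0.000122 − j0.000231) S
|Y| = 0.000261 S → |Z| = 1/|Y| = 3830 Ω, ∠Z = −∠Y = 62.3°

261 μS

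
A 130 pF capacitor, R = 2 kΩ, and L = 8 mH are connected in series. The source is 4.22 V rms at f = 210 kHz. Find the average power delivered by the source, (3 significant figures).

ω = 2πf = 1.319e+06 rad/s
X_L = ωL = 10600 Ω
X_C = 1/(ωC) = 5830 Ω
Net reactance X = X_L − X_C = 4730 Ω
Z = 2000 + j4730 Ω
|Z| = √(2000² + 4730²) = 5130 Ω
∠Z = arctan(4730/2000) = 67.1°
I = V/|Z| = 822 μA
P = VI cos φ = 4.22 × 0.000822 × cos(67.1°) = 1.35 mW

1.35 mW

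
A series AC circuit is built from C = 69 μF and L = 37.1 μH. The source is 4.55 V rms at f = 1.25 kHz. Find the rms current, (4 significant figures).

2.928 A

ω = 2πf = 7854 rad/s
X_L = ωL = 0.2914 Ω
X_C = 1/(ωC) = 1.845 Ω
Net reactance X = X_L − X_C = -1.554 Ω
Z = − j1.554 Ω
|Z| = √(0² + 1.554²) = 1.554 Ω
I = V/|Z| = 4.55/1.554 = 2.928 A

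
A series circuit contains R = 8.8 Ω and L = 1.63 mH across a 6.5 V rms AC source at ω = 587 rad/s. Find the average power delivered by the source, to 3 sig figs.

X_L = ωL = 0.957 Ω
Z = 8.80 + j0.957 Ω
|Z| = √(8.80² + 0.957²) = 8.85 Ω
∠Z = arctan(0.957/8.80) = 6.21°
I = V/|Z| = 734 mA
P = VI cos φ = 6.5 × 0.734 × cos(6.21°) = 4.75 W

4.75 W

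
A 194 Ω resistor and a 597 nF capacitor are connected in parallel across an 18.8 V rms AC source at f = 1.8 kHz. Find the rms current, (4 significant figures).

159.7 mA

ω = 2πf = 11310 rad/s
X_C = 1/(ωC) = 148.1 Ω
Parallel: admittances add. Y = 1/R + jωC
Y = (0.005155 + j0.006752) S
|Y| = 0.008495 S → |Z| = 1/|Y| = 117.7 Ω, ∠Z = −∠Y = -52.64°
I = V/|Z| = 18.8/117.7 = 159.7 mA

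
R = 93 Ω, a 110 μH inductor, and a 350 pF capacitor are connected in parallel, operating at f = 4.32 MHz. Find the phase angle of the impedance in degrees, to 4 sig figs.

-40.44°

ω = 2πf = 2.714e+07 rad/s
X_L = ωL = 2986 Ω
X_C = 1/(ωC) = 105.3 Ω
Parallel: admittances add. Y = 1/R + 1/(jωL) + jωC
Y = (0.01075 + j0.009165) S
|Y| = 0.01413 S → |Z| = 1/|Y| = 70.78 Ω, ∠Z = −∠Y = -40.44°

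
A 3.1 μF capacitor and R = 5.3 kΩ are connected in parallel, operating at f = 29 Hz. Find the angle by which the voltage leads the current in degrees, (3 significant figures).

ω = 2πf = 182.2 rad/s
X_C = 1/(ωC) = 1770 Ω
Parallel: admittances add. Y = 1/R + jωC
Y = (0.000189 + j0.000565) S
|Y| = 0.000596 S → |Z| = 1/|Y| = 1680 Ω, ∠Z = −∠Y = -71.5°

-71.5°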